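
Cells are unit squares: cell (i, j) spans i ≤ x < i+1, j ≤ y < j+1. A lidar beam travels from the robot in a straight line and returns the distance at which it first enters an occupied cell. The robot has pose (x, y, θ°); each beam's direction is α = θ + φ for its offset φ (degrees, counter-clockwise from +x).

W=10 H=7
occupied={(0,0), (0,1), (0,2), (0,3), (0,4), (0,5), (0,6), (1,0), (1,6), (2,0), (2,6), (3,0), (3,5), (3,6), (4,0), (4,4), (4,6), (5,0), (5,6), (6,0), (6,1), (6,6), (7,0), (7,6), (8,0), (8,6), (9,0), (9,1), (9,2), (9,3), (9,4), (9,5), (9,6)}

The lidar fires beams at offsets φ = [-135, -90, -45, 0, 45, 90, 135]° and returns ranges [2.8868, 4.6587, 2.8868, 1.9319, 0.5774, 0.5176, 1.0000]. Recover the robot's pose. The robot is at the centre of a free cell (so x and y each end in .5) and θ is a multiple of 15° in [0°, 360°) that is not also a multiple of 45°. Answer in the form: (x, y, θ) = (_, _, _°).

The pose lattice has 37·16 = 592 candidates. Test each by forward raycasting.
  (1.5, 2.5, 255°): beam 1 = 1.0000 ≠ 2.8868 ✗
  (6.5, 4.5, 60°): beam 1 = 3.6235 ≠ 2.8868 ✗
  (6.5, 2.5, 105°): beam 2 = 2.5882 ≠ 4.6587 ✗
  (5.5, 3.5, 105°): beam 1 = 4.0415 ≠ 2.8868 ✗
  …
  (3.5, 1.5, 195°): r_1=2.8868, r_2=4.6587, r_3=2.8868, r_4=1.9319, r_5=0.5774, r_6=0.5176, r_7=1.0000 — all match ✓
Unique over the lattice → pose = (3.5, 1.5, 195°).

(x, y, θ) = (3.5, 1.5, 195°)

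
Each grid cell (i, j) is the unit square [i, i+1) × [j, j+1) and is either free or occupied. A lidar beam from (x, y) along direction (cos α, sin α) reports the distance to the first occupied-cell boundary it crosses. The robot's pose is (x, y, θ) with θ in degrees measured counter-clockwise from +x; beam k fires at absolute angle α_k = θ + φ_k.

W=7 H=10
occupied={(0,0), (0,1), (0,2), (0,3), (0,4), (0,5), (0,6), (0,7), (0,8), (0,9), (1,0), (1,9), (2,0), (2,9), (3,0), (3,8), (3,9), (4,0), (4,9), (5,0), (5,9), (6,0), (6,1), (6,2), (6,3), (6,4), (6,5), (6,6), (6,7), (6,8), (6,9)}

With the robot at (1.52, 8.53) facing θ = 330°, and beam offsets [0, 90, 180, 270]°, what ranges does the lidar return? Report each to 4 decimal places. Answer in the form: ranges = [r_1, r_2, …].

beam 1: φ=0°, α=330°
  d=(0.8660,-0.5000)  start (1,8)  tX=0.5543 tY=1.0600  stride 1/|dx|=1.1547 1/|dy|=2.0000
    cross x-line → (2,8), t=0.5543
    cross y-line → (2,7), t=1.0600
    cross x-line → (3,7), t=1.7090
    cross x-line → (4,7), t=2.8637
    cross y-line → (4,6), t=3.0600
    cross x-line → (5,6), t=4.0184
    cross y-line → (5,5), t=5.0600
    cross x-line → (6,5), t=5.1731 (wall)
  → r_1 = 5.1731
beam 2: φ=90°, α=60°
  d=(0.5000,0.8660)  start (1,8)  tX=0.9600 tY=0.5427  stride 1/|dx|=2.0000 1/|dy|=1.1547
    cross y-line → (1,9), t=0.5427 (wall)
  → r_2 = 0.5427
beam 3: φ=180°, α=150°
  d=(-0.8660,0.5000)  start (1,8)  tX=0.6004 tY=0.9400  stride 1/|dx|=1.1547 1/|dy|=2.0000
    cross x-line → (0,8), t=0.6004 (wall)
  → r_3 = 0.6004
beam 4: φ=270°, α=240°
  d=(-0.5000,-0.8660)  start (1,8)  tX=1.0400 tY=0.6120  stride 1/|dx|=2.0000 1/|dy|=1.1547
    cross y-line → (1,7), t=0.6120
    cross x-line → (0,7), t=1.0400 (wall)
  → r_4 = 1.0400

ranges = [5.1731, 0.5427, 0.6004, 1.0400]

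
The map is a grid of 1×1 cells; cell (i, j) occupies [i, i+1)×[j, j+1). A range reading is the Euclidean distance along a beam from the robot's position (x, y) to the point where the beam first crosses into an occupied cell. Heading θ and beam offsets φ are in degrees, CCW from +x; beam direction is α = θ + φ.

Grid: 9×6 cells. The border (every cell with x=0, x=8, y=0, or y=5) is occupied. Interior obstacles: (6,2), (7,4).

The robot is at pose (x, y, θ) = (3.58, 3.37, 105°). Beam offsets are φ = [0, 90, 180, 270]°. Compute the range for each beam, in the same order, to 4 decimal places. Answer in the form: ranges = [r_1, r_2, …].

ranges = [1.6875, 2.6710, 2.4536, 3.5406]

beam 1: φ=0°, α=105°
  d=(-0.2588,0.9659)  start (3,3)  tX=2.2409 tY=0.6522  stride 1/|dx|=3.8637 1/|dy|=1.0353
    cross y-line → (3,4), t=0.6522
    cross y-line → (3,5), t=1.6875 (wall)
  → r_1 = 1.6875
beam 2: φ=90°, α=195°
  d=(-0.9659,-0.2588)  start (3,3)  tX=0.6005 tY=1.4296  stride 1/|dx|=1.0353 1/|dy|=3.8637
    cross x-line → (2,3), t=0.6005
    cross y-line → (2,2), t=1.4296
    cross x-line → (1,2), t=1.6357
    cross x-line → (0,2), t=2.6710 (wall)
  → r_2 = 2.6710
beam 3: φ=180°, α=285°
  d=(0.2588,-0.9659)  start (3,3)  tX=1.6228 tY=0.3831  stride 1/|dx|=3.8637 1/|dy|=1.0353
    cross y-line → (3,2), t=0.3831
    cross y-line → (3,1), t=1.4183
    cross x-line → (4,1), t=1.6228
    cross y-line → (4,0), t=2.4536 (wall)
  → r_3 = 2.4536
beam 4: φ=270°, α=15°
  d=(0.9659,0.2588)  start (3,3)  tX=0.4348 tY=2.4341  stride 1/|dx|=1.0353 1/|dy|=3.8637
    cross x-line → (4,3), t=0.4348
    cross x-line → (5,3), t=1.4701
    cross y-line → (5,4), t=2.4341
    cross x-line → (6,4), t=2.5054
    cross x-line → (7,4), t=3.5406 (wall)
  → r_4 = 3.5406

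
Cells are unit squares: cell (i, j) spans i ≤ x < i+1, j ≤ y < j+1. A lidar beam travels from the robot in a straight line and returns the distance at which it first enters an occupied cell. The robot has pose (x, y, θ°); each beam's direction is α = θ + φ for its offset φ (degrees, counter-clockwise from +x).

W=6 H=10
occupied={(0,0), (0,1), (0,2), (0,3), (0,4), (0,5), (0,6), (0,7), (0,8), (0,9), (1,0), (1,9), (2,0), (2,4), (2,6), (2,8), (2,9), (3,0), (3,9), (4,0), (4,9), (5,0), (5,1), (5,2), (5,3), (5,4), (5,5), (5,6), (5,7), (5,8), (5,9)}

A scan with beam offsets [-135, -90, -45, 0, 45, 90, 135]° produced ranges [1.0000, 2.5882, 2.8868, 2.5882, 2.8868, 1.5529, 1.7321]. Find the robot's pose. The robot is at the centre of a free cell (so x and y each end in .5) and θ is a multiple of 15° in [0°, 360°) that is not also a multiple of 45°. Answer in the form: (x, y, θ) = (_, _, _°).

(x, y, θ) = (3.5, 3.5, 255°)

The pose lattice has 29·16 = 464 candidates. Test each by forward raycasting.
  (1.5, 3.5, 300°): beam 1 = 0.5176 ≠ 1.0000 ✗
  (1.5, 6.5, 300°): beam 1 = 0.5176 ≠ 1.0000 ✗
  (4.5, 2.5, 210°): beam 1 = 1.9319 ≠ 1.0000 ✗
  (3.5, 7.5, 285°): beam 3 = 1.0000 ≠ 2.8868 ✗
  …
  (3.5, 3.5, 255°): r_1=1.0000, r_2=2.5882, r_3=2.8868, r_4=2.5882, r_5=2.8868, r_6=1.5529, r_7=1.7321 — all match ✓
Unique over the lattice → pose = (3.5, 3.5, 255°).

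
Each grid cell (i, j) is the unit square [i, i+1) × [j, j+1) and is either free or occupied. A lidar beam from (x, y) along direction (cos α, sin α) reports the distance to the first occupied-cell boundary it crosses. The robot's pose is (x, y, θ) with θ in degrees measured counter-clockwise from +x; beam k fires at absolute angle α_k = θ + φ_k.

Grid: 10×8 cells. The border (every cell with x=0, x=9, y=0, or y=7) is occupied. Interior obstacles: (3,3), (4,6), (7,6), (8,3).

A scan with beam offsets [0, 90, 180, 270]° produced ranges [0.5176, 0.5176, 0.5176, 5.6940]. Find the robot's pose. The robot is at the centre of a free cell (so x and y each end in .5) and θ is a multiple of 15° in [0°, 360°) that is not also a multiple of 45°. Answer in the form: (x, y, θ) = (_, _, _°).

Enumerate (i+0.5, j+0.5, θ) over the 44 free cells and 16 admissible headings. For each, cast all 4 beams and compare to the given ranges.
  (6.5, 2.5, 345°): beam 1 = 2.5882 ≠ 0.5176 ✗
  (1.5, 4.5, 330°): beam 1 = 1.7321 ≠ 0.5176 ✗
  (1.5, 5.5, 330°): beam 1 = 8.6603 ≠ 0.5176 ✗
  (4.5, 4.5, 75°): beam 1 = 1.5529 ≠ 0.5176 ✗
  (2.5, 6.5, 210°): beam 1 = 1.7321 ≠ 0.5176 ✗
  …
  (8.5, 6.5, 345°): r_1=0.5176, r_2=0.5176, r_3=0.5176, r_4=5.6940 — all match ✓
No second candidate reproduces the full scan.

(x, y, θ) = (8.5, 6.5, 345°)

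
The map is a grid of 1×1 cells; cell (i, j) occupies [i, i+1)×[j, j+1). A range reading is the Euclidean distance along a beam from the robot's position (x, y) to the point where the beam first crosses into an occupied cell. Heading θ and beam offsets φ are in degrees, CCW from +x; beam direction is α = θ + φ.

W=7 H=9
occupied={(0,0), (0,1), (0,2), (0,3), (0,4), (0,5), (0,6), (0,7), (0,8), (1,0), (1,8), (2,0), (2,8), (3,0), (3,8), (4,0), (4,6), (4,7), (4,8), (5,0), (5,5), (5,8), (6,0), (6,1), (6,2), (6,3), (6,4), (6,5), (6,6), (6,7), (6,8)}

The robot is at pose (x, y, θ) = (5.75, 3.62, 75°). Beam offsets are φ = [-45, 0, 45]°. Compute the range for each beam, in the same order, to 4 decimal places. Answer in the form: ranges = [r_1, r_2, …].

ranges = [0.2887, 0.9659, 2.7482]

beam 1: φ=-45°, α=30°
  cosα=0.8660 sinα=0.5000 | (5,3) | tMaxX 0.2887 tMaxY 0.7600 | tΔX 1.1547 tΔY 2.0000
    t=0.2887 [x] (6,3) — stop
  → r_1 = 0.2887
beam 2: φ=0°, α=75°
  cosα=0.2588 sinα=0.9659 | (5,3) | tMaxX 0.9659 tMaxY 0.3934 | tΔX 3.8637 tΔY 1.0353
    t=0.3934 [y] (5,4)
    t=0.9659 [x] (6,4) — stop
  → r_2 = 0.9659
beam 3: φ=45°, α=120°
  cosα=-0.5000 sinα=0.8660 | (5,3) | tMaxX 1.5000 tMaxY 0.4388 | tΔX 2.0000 tΔY 1.1547
    t=0.4388 [y] (5,4)
    t=1.5000 [x] (4,4)
    t=1.5935 [y] (4,5)
    t=2.7482 [y] (4,6) — stop
  → r_3 = 2.7482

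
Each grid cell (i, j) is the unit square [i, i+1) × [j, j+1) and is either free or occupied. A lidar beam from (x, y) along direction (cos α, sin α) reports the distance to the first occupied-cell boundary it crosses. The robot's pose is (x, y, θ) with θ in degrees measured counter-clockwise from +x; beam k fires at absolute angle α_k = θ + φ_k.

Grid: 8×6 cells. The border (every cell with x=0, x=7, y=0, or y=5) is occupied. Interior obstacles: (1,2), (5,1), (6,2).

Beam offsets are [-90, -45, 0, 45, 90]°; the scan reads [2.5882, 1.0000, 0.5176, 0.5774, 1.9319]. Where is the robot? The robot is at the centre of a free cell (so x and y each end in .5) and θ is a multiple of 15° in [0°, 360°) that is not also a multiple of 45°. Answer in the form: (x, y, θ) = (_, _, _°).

The pose lattice has 21·16 = 336 candidates. Test each by forward raycasting.
  (3.5, 1.5, 300°): beam 1 = 1.0000 ≠ 2.5882 ✗
  (3.5, 2.5, 150°): beam 1 = 2.8868 ≠ 2.5882 ✗
  (4.5, 2.5, 255°): beam 1 = 3.6235 ≠ 2.5882 ✗
  (5.5, 3.5, 165°): beam 1 = 1.5529 ≠ 2.5882 ✗
  …
  (4.5, 4.5, 75°): r_1=2.5882, r_2=1.0000, r_3=0.5176, r_4=0.5774, r_5=1.9319 — all match ✓
No second candidate reproduces the full scan.

(x, y, θ) = (4.5, 4.5, 75°)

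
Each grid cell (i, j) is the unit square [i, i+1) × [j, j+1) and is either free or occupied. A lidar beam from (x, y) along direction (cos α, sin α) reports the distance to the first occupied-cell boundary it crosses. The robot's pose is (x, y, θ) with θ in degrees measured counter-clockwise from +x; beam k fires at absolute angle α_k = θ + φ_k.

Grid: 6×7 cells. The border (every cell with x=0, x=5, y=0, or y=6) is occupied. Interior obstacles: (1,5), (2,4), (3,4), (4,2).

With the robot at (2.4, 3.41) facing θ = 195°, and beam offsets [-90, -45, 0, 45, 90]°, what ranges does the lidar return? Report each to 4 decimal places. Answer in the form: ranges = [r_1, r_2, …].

beam 1: φ=-90°, α=105°
  direction (-0.2588, 0.9659); cell (2,3); t to first gridline: x 1.5455, y 0.6108 (then +3.8637 / +1.0353)
    (2,4) via y @ 0.6108  # hit
  → r_1 = 0.6108
beam 2: φ=-45°, α=150°
  direction (-0.8660, 0.5000); cell (2,3); t to first gridline: x 0.4619, y 1.1800 (then +1.1547 / +2.0000)
    (1,3) via x @ 0.4619
    (1,4) via y @ 1.1800
    (0,4) via x @ 1.6166  # hit
  → r_2 = 1.6166
beam 3: φ=0°, α=195°
  direction (-0.9659, -0.2588); cell (2,3); t to first gridline: x 0.4141, y 1.5841 (then +1.0353 / +3.8637)
    (1,3) via x @ 0.4141
    (0,3) via x @ 1.4494  # hit
  → r_3 = 1.4494
beam 4: φ=45°, α=240°
  direction (-0.5000, -0.8660); cell (2,3); t to first gridline: x 0.8000, y 0.4734 (then +2.0000 / +1.1547)
    (2,2) via y @ 0.4734
    (1,2) via x @ 0.8000
    (1,1) via y @ 1.6281
    (1,0) via y @ 2.7828  # hit
  → r_4 = 2.7828
beam 5: φ=90°, α=285°
  direction (0.2588, -0.9659); cell (2,3); t to first gridline: x 2.3182, y 0.4245 (then +3.8637 / +1.0353)
    (2,2) via y @ 0.4245
    (2,1) via y @ 1.4597
    (3,1) via x @ 2.3182
    (3,0) via y @ 2.4950  # hit
  → r_5 = 2.4950

ranges = [0.6108, 1.6166, 1.4494, 2.7828, 2.4950]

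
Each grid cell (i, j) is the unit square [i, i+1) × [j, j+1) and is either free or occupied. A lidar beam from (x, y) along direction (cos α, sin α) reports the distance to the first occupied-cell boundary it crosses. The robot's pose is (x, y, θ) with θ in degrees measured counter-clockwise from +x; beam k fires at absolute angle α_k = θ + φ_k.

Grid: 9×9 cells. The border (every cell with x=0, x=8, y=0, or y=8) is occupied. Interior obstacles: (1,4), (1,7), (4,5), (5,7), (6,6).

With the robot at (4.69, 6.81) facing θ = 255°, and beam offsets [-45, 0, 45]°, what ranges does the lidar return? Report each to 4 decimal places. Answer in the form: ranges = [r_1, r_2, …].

beam 1: φ=-45°, α=210°
  cosα=-0.8660 sinα=-0.5000 | (4,6) | tMaxX 0.7967 tMaxY 1.6200 | tΔX 1.1547 tΔY 2.0000
    t=0.7967 [x] (3,6)
    t=1.6200 [y] (3,5)
    t=1.9514 [x] (2,5)
    t=3.1061 [x] (1,5)
    t=3.6200 [y] (1,4) — stop
  → r_1 = 3.6200
beam 2: φ=0°, α=255°
  cosα=-0.2588 sinα=-0.9659 | (4,6) | tMaxX 2.6660 tMaxY 0.8386 | tΔX 3.8637 tΔY 1.0353
    t=0.8386 [y] (4,5) — stop
  → r_2 = 0.8386
beam 3: φ=45°, α=300°
  cosα=0.5000 sinα=-0.8660 | (4,6) | tMaxX 0.6200 tMaxY 0.9353 | tΔX 2.0000 tΔY 1.1547
    t=0.6200 [x] (5,6)
    t=0.9353 [y] (5,5)
    t=2.0900 [y] (5,4)
    t=2.6200 [x] (6,4)
    t=3.2447 [y] (6,3)
    t=4.3994 [y] (6,2)
    t=4.6200 [x] (7,2)
    t=5.5541 [y] (7,1)
    t=6.6200 [x] (8,1) — stop
  → r_3 = 6.6200

ranges = [3.6200, 0.8386, 6.6200]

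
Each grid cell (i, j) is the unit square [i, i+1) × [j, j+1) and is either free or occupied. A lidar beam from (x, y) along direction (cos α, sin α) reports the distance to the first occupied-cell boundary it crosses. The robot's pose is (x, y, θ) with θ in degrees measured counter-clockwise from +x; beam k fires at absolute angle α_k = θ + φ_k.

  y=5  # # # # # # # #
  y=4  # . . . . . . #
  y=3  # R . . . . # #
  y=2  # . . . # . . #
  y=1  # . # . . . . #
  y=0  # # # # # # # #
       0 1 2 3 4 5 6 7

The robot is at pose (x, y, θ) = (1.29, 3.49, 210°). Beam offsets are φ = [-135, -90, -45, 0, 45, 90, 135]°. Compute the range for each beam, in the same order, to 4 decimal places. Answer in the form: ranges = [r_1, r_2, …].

beam 1: φ=-135°, α=75°
  d=(0.2588,0.9659)  start (1,3)  tX=2.7432 tY=0.5280  stride 1/|dx|=3.8637 1/|dy|=1.0353
    cross y-line → (1,4), t=0.5280
    cross y-line → (1,5), t=1.5633 (wall)
  → r_1 = 1.5633
beam 2: φ=-90°, α=120°
  d=(-0.5000,0.8660)  start (1,3)  tX=0.5800 tY=0.5889  stride 1/|dx|=2.0000 1/|dy|=1.1547
    cross x-line → (0,3), t=0.5800 (wall)
  → r_2 = 0.5800
beam 3: φ=-45°, α=165°
  d=(-0.9659,0.2588)  start (1,3)  tX=0.3002 tY=1.9705  stride 1/|dx|=1.0353 1/|dy|=3.8637
    cross x-line → (0,3), t=0.3002 (wall)
  → r_3 = 0.3002
beam 4: φ=0°, α=210°
  d=(-0.8660,-0.5000)  start (1,3)  tX=0.3349 tY=0.9800  stride 1/|dx|=1.1547 1/|dy|=2.0000
    cross x-line → (0,3), t=0.3349 (wall)
  → r_4 = 0.3349
beam 5: φ=45°, α=255°
  d=(-0.2588,-0.9659)  start (1,3)  tX=1.1205 tY=0.5073  stride 1/|dx|=3.8637 1/|dy|=1.0353
    cross y-line → (1,2), t=0.5073
    cross x-line → (0,2), t=1.1205 (wall)
  → r_5 = 1.1205
beam 6: φ=90°, α=300°
  d=(0.5000,-0.8660)  start (1,3)  tX=1.4200 tY=0.5658  stride 1/|dx|=2.0000 1/|dy|=1.1547
    cross y-line → (1,2), t=0.5658
    cross x-line → (2,2), t=1.4200
    cross y-line → (2,1), t=1.7205 (wall)
  → r_6 = 1.7205
beam 7: φ=135°, α=345°
  d=(0.9659,-0.2588)  start (1,3)  tX=0.7350 tY=1.8932  stride 1/|dx|=1.0353 1/|dy|=3.8637
    cross x-line → (2,3), t=0.7350
    cross x-line → (3,3), t=1.7703
    cross y-line → (3,2), t=1.8932
    cross x-line → (4,2), t=2.8056 (wall)
  → r_7 = 2.8056

ranges = [1.5633, 0.5800, 0.3002, 0.3349, 1.1205, 1.7205, 2.8056]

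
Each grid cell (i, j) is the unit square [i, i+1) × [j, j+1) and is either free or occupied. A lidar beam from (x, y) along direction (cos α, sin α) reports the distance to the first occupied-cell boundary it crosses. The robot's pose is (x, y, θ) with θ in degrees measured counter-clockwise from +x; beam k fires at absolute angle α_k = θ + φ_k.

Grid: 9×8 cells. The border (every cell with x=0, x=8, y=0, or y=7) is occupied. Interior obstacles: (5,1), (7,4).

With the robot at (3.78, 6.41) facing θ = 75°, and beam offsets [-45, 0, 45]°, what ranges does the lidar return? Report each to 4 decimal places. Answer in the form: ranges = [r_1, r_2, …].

ranges = [1.1800, 0.6108, 0.6813]

beam 1: φ=-45°, α=30°
  d=(0.8660,0.5000)  start (3,6)  tX=0.2540 tY=1.1800  stride 1/|dx|=1.1547 1/|dy|=2.0000
    cross x-line → (4,6), t=0.2540
    cross y-line → (4,7), t=1.1800 (wall)
  → r_1 = 1.1800
beam 2: φ=0°, α=75°
  d=(0.2588,0.9659)  start (3,6)  tX=0.8500 tY=0.6108  stride 1/|dx|=3.8637 1/|dy|=1.0353
    cross y-line → (3,7), t=0.6108 (wall)
  → r_2 = 0.6108
beam 3: φ=45°, α=120°
  d=(-0.5000,0.8660)  start (3,6)  tX=1.5600 tY=0.6813  stride 1/|dx|=2.0000 1/|dy|=1.1547
    cross y-line → (3,7), t=0.6813 (wall)
  → r_3 = 0.6813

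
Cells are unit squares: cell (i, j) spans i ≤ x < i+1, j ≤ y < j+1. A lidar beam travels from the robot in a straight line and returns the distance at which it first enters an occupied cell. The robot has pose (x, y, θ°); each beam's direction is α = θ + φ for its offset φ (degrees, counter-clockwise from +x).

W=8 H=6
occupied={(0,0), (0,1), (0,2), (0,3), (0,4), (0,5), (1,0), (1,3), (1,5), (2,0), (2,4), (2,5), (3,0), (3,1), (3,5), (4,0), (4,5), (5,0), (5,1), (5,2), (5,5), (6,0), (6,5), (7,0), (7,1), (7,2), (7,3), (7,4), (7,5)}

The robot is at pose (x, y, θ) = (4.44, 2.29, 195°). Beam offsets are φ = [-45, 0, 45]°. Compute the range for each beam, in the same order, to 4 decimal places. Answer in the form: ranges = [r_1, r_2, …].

beam 1: φ=-45°, α=150°
  cosα=-0.8660 sinα=0.5000 | (4,2) | tMaxX 0.5081 tMaxY 1.4200 | tΔX 1.1547 tΔY 2.0000
    t=0.5081 [x] (3,2)
    t=1.4200 [y] (3,3)
    t=1.6628 [x] (2,3)
    t=2.8175 [x] (1,3) — stop
  → r_1 = 2.8175
beam 2: φ=0°, α=195°
  cosα=-0.9659 sinα=-0.2588 | (4,2) | tMaxX 0.4555 tMaxY 1.1205 | tΔX 1.0353 tΔY 3.8637
    t=0.4555 [x] (3,2)
    t=1.1205 [y] (3,1) — stop
  → r_2 = 1.1205
beam 3: φ=45°, α=240°
  cosα=-0.5000 sinα=-0.8660 | (4,2) | tMaxX 0.8800 tMaxY 0.3349 | tΔX 2.0000 tΔY 1.1547
    t=0.3349 [y] (4,1)
    t=0.8800 [x] (3,1) — stop
  → r_3 = 0.8800

ranges = [2.8175, 1.1205, 0.8800]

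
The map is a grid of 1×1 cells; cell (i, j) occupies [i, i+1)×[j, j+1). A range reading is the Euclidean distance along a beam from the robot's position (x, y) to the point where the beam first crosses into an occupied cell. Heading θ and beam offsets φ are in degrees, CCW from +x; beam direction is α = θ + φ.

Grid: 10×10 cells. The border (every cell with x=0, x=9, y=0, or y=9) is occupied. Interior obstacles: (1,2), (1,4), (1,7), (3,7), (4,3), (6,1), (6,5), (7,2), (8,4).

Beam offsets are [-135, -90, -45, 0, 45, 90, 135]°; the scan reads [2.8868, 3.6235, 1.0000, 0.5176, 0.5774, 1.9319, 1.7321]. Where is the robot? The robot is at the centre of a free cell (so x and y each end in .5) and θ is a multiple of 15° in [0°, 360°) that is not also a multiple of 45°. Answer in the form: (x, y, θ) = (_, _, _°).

Candidates: 55 free-cell centres × 16 headings = 880 poses. Raycast each; keep the one whose scan matches to 4 dp.
  (6.5, 2.5, 75°): beam 1 = 0.5774 ≠ 2.8868 ✗
  (1.5, 5.5, 285°): beam 1 = 0.5774 ≠ 2.8868 ✗
  (6.5, 3.5, 330°): beam 1 = 1.5529 ≠ 2.8868 ✗
  (8.5, 8.5, 165°): beam 1 = 0.5774 ≠ 2.8868 ✗
  (3.5, 4.5, 255°): beam 1 = 3.0000 ≠ 2.8868 ✗
  …
  (5.5, 8.5, 75°): r_1=2.8868, r_2=3.6235, r_3=1.0000, r_4=0.5176, r_5=0.5774, r_6=1.9319, r_7=1.7321 — all match ✓
No second candidate reproduces the full scan.

(x, y, θ) = (5.5, 8.5, 75°)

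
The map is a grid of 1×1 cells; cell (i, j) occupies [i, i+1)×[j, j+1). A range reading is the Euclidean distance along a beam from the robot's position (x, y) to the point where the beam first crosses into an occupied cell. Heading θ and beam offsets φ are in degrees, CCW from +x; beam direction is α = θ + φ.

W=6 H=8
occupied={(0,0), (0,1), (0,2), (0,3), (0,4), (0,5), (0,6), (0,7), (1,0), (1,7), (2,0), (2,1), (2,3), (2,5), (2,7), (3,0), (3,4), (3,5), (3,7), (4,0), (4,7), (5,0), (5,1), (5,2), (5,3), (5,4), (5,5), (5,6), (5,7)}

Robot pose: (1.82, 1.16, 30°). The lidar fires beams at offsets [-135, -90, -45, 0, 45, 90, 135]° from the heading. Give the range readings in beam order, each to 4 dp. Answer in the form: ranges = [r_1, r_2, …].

ranges = [0.1656, 0.1848, 0.1863, 0.2078, 0.6955, 1.6400, 0.8489]

beam 1: φ=-135°, α=255°
  direction (-0.2588, -0.9659); cell (1,1); t to first gridline: x 3.1682, y 0.1656 (then +3.8637 / +1.0353)
    (1,0) via y @ 0.1656  # hit
  → r_1 = 0.1656
beam 2: φ=-90°, α=300°
  direction (0.5000, -0.8660); cell (1,1); t to first gridline: x 0.3600, y 0.1848 (then +2.0000 / +1.1547)
    (1,0) via y @ 0.1848  # hit
  → r_2 = 0.1848
beam 3: φ=-45°, α=345°
  direction (0.9659, -0.2588); cell (1,1); t to first gridline: x 0.1863, y 0.6182 (then +1.0353 / +3.8637)
    (2,1) via x @ 0.1863  # hit
  → r_3 = 0.1863
beam 4: φ=0°, α=30°
  direction (0.8660, 0.5000); cell (1,1); t to first gridline: x 0.2078, y 1.6800 (then +1.1547 / +2.0000)
    (2,1) via x @ 0.2078  # hit
  → r_4 = 0.2078
beam 5: φ=45°, α=75°
  direction (0.2588, 0.9659); cell (1,1); t to first gridline: x 0.6955, y 0.8696 (then +3.8637 / +1.0353)
    (2,1) via x @ 0.6955  # hit
  → r_5 = 0.6955
beam 6: φ=90°, α=120°
  direction (-0.5000, 0.8660); cell (1,1); t to first gridline: x 1.6400, y 0.9699 (then +2.0000 / +1.1547)
    (1,2) via y @ 0.9699
    (0,2) via x @ 1.6400  # hit
  → r_6 = 1.6400
beam 7: φ=135°, α=165°
  direction (-0.9659, 0.2588); cell (1,1); t to first gridline: x 0.8489, y 3.2455 (then +1.0353 / +3.8637)
    (0,1) via x @ 0.8489  # hit
  → r_7 = 0.8489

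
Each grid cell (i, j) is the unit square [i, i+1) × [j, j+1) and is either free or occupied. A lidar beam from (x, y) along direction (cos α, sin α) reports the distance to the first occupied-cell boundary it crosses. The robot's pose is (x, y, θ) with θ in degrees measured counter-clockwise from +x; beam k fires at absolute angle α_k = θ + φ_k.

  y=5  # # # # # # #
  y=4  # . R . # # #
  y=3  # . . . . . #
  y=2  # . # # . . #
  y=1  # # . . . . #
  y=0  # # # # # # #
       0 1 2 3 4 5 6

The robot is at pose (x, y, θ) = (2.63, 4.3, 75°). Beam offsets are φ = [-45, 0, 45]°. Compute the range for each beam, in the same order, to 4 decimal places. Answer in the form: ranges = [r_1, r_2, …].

ranges = [1.4000, 0.7247, 0.8083]

beam 1: φ=-45°, α=30°
  cosα=0.8660 sinα=0.5000 | (2,4) | tMaxX 0.4272 tMaxY 1.4000 | tΔX 1.1547 tΔY 2.0000
    t=0.4272 [x] (3,4)
    t=1.4000 [y] (3,5) — stop
  → r_1 = 1.4000
beam 2: φ=0°, α=75°
  cosα=0.2588 sinα=0.9659 | (2,4) | tMaxX 1.4296 tMaxY 0.7247 | tΔX 3.8637 tΔY 1.0353
    t=0.7247 [y] (2,5) — stop
  → r_2 = 0.7247
beam 3: φ=45°, α=120°
  cosα=-0.5000 sinα=0.8660 | (2,4) | tMaxX 1.2600 tMaxY 0.8083 | tΔX 2.0000 tΔY 1.1547
    t=0.8083 [y] (2,5) — stop
  → r_3 = 0.8083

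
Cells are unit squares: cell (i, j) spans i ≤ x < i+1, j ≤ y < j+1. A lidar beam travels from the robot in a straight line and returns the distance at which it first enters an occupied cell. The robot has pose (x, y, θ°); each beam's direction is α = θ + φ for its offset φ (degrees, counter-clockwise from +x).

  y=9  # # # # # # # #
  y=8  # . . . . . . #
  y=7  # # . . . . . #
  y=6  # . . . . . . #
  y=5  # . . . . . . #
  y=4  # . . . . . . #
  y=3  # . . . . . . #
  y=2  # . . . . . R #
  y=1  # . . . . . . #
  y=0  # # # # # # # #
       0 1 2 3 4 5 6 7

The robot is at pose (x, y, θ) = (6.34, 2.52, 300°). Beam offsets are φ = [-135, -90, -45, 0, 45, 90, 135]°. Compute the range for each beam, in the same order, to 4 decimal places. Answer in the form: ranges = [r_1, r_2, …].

beam 1: φ=-135°, α=165°
  direction (-0.9659, 0.2588); cell (6,2); t to first gridline: x 0.3520, y 1.8546 (then +1.0353 / +3.8637)
    (5,2) via x @ 0.3520
    (4,2) via x @ 1.3873
    (4,3) via y @ 1.8546
    (3,3) via x @ 2.4225
    (2,3) via x @ 3.4578
    (1,3) via x @ 4.4931
    (0,3) via x @ 5.5284  # hit
  → r_1 = 5.5284
beam 2: φ=-90°, α=210°
  direction (-0.8660, -0.5000); cell (6,2); t to first gridline: x 0.3926, y 1.0400 (then +1.1547 / +2.0000)
    (5,2) via x @ 0.3926
    (5,1) via y @ 1.0400
    (4,1) via x @ 1.5473
    (3,1) via x @ 2.7020
    (3,0) via y @ 3.0400  # hit
  → r_2 = 3.0400
beam 3: φ=-45°, α=255°
  direction (-0.2588, -0.9659); cell (6,2); t to first gridline: x 1.3137, y 0.5383 (then +3.8637 / +1.0353)
    (6,1) via y @ 0.5383
    (5,1) via x @ 1.3137
    (5,0) via y @ 1.5736  # hit
  → r_3 = 1.5736
beam 4: φ=0°, α=300°
  direction (0.5000, -0.8660); cell (6,2); t to first gridline: x 1.3200, y 0.6004 (then +2.0000 / +1.1547)
    (6,1) via y @ 0.6004
    (7,1) via x @ 1.3200  # hit
  → r_4 = 1.3200
beam 5: φ=45°, α=345°
  direction (0.9659, -0.2588); cell (6,2); t to first gridline: x 0.6833, y 2.0091 (then +1.0353 / +3.8637)
    (7,2) via x @ 0.6833  # hit
  → r_5 = 0.6833
beam 6: φ=90°, α=30°
  direction (0.8660, 0.5000); cell (6,2); t to first gridline: x 0.7621, y 0.9600 (then +1.1547 / +2.0000)
    (7,2) via x @ 0.7621  # hit
  → r_6 = 0.7621
beam 7: φ=135°, α=75°
  direction (0.2588, 0.9659); cell (6,2); t to first gridline: x 2.5500, y 0.4969 (then +3.8637 / +1.0353)
    (6,3) via y @ 0.4969
    (6,4) via y @ 1.5322
    (7,4) via x @ 2.5500  # hit
  → r_7 = 2.5500

ranges = [5.5284, 3.0400, 1.5736, 1.3200, 0.6833, 0.7621, 2.5500]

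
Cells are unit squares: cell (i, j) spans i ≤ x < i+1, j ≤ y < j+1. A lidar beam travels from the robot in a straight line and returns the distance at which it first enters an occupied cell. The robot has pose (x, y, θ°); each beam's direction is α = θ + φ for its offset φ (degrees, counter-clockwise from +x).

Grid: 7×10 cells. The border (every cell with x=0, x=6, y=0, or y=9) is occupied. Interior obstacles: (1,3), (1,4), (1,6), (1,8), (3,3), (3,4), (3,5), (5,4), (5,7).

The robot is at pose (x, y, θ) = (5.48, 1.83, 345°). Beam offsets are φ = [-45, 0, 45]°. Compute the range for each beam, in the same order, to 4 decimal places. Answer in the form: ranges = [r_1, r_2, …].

ranges = [0.9584, 0.5383, 0.6004]

beam 1: φ=-45°, α=300°
  cosα=0.5000 sinα=-0.8660 | (5,1) | tMaxX 1.0400 tMaxY 0.9584 | tΔX 2.0000 tΔY 1.1547
    t=0.9584 [y] (5,0) — stop
  → r_1 = 0.9584
beam 2: φ=0°, α=345°
  cosα=0.9659 sinα=-0.2588 | (5,1) | tMaxX 0.5383 tMaxY 3.2069 | tΔX 1.0353 tΔY 3.8637
    t=0.5383 [x] (6,1) — stop
  → r_2 = 0.5383
beam 3: φ=45°, α=30°
  cosα=0.8660 sinα=0.5000 | (5,1) | tMaxX 0.6004 tMaxY 0.3400 | tΔX 1.1547 tΔY 2.0000
    t=0.3400 [y] (5,2)
    t=0.6004 [x] (6,2) — stop
  → r_3 = 0.6004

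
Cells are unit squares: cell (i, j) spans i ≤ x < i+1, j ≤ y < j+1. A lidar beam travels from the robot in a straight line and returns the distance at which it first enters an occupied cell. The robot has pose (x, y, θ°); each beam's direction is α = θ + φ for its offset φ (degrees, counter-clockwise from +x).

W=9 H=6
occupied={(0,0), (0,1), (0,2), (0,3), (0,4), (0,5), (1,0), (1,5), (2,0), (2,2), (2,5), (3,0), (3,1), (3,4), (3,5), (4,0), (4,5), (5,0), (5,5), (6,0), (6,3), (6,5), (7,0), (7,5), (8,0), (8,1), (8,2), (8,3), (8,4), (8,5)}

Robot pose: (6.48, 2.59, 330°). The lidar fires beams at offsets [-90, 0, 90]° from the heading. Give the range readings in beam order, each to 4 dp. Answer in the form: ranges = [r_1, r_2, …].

beam 1: φ=-90°, α=240°
  d=(-0.5000,-0.8660)  start (6,2)  tX=0.9600 tY=0.6813  stride 1/|dx|=2.0000 1/|dy|=1.1547
    cross y-line → (6,1), t=0.6813
    cross x-line → (5,1), t=0.9600
    cross y-line → (5,0), t=1.8360 (wall)
  → r_1 = 1.8360
beam 2: φ=0°, α=330°
  d=(0.8660,-0.5000)  start (6,2)  tX=0.6004 tY=1.1800  stride 1/|dx|=1.1547 1/|dy|=2.0000
    cross x-line → (7,2), t=0.6004
    cross y-line → (7,1), t=1.1800
    cross x-line → (8,1), t=1.7551 (wall)
  → r_2 = 1.7551
beam 3: φ=90°, α=60°
  d=(0.5000,0.8660)  start (6,2)  tX=1.0400 tY=0.4734  stride 1/|dx|=2.0000 1/|dy|=1.1547
    cross y-line → (6,3), t=0.4734 (wall)
  → r_3 = 0.4734

ranges = [1.8360, 1.7551, 0.4734]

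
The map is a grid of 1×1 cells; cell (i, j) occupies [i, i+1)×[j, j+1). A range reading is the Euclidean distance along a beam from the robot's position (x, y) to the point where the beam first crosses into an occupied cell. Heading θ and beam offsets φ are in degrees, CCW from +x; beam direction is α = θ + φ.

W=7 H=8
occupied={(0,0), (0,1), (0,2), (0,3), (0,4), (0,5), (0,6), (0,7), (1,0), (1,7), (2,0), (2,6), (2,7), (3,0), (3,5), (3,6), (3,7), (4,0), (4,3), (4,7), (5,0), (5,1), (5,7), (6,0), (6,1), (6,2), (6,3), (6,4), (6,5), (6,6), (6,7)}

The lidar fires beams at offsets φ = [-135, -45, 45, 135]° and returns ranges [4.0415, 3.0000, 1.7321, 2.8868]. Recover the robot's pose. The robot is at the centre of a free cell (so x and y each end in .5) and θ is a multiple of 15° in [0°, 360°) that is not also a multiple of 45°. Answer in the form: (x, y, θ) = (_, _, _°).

Enumerate (i+0.5, j+0.5, θ) over the 25 free cells and 16 admissible headings. For each, cast all 4 beams and compare to the given ranges.
  (1.5, 5.5, 255°): beam 1 = 1.0000 ≠ 4.0415 ✗
  (2.5, 4.5, 255°): beam 1 = 2.8868 ≠ 4.0415 ✗
  (1.5, 6.5, 120°): beam 1 = 0.5176 ≠ 4.0415 ✗
  …
  (2.5, 3.5, 165°): r_1=4.0415, r_2=3.0000, r_3=1.7321, r_4=2.8868 — all match ✓
Only this pose fits every beam.

(x, y, θ) = (2.5, 3.5, 165°)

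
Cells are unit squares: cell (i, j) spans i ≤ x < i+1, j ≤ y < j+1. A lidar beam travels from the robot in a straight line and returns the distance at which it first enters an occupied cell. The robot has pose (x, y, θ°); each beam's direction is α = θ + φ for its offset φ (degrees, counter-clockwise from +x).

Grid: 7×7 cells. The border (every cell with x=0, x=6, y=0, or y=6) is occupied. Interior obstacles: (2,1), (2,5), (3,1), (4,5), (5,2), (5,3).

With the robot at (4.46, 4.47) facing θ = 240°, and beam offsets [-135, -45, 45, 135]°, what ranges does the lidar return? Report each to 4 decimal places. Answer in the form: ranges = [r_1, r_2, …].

ranges = [0.5487, 3.5821, 2.0864, 1.5943]

beam 1: φ=-135°, α=105°
  cosα=-0.2588 sinα=0.9659 | (4,4) | tMaxX 1.7773 tMaxY 0.5487 | tΔX 3.8637 tΔY 1.0353
    t=0.5487 [y] (4,5) — stop
  → r_1 = 0.5487
beam 2: φ=-45°, α=195°
  cosα=-0.9659 sinα=-0.2588 | (4,4) | tMaxX 0.4762 tMaxY 1.8159 | tΔX 1.0353 tΔY 3.8637
    t=0.4762 [x] (3,4)
    t=1.5115 [x] (2,4)
    t=1.8159 [y] (2,3)
    t=2.5468 [x] (1,3)
    t=3.5821 [x] (0,3) — stop
  → r_2 = 3.5821
beam 3: φ=45°, α=285°
  cosα=0.2588 sinα=-0.9659 | (4,4) | tMaxX 2.0864 tMaxY 0.4866 | tΔX 3.8637 tΔY 1.0353
    t=0.4866 [y] (4,3)
    t=1.5219 [y] (4,2)
    t=2.0864 [x] (5,2) — stop
  → r_3 = 2.0864
beam 4: φ=135°, α=15°
  cosα=0.9659 sinα=0.2588 | (4,4) | tMaxX 0.5590 tMaxY 2.0478 | tΔX 1.0353 tΔY 3.8637
    t=0.5590 [x] (5,4)
    t=1.5943 [x] (6,4) — stop
  → r_4 = 1.5943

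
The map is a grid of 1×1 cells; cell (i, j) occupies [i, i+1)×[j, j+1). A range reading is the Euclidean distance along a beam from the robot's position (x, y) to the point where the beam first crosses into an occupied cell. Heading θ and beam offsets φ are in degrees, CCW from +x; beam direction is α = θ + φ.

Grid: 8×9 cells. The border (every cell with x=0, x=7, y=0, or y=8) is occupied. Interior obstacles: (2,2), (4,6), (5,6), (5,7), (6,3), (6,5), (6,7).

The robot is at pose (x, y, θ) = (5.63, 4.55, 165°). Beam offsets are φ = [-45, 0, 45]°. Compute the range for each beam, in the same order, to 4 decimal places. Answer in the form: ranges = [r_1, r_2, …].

ranges = [1.6743, 4.7933, 3.1000]

beam 1: φ=-45°, α=120°
  direction (-0.5000, 0.8660); cell (5,4); t to first gridline: x 1.2600, y 0.5196 (then +2.0000 / +1.1547)
    (5,5) via y @ 0.5196
    (4,5) via x @ 1.2600
    (4,6) via y @ 1.6743  # hit
  → r_1 = 1.6743
beam 2: φ=0°, α=165°
  direction (-0.9659, 0.2588); cell (5,4); t to first gridline: x 0.6522, y 1.7387 (then +1.0353 / +3.8637)
    (4,4) via x @ 0.6522
    (3,4) via x @ 1.6875
    (3,5) via y @ 1.7387
    (2,5) via x @ 2.7228
    (1,5) via x @ 3.7581
    (0,5) via x @ 4.7933  # hit
  → r_2 = 4.7933
beam 3: φ=45°, α=210°
  direction (-0.8660, -0.5000); cell (5,4); t to first gridline: x 0.7275, y 1.1000 (then +1.1547 / +2.0000)
    (4,4) via x @ 0.7275
    (4,3) via y @ 1.1000
    (3,3) via x @ 1.8822
    (2,3) via x @ 3.0369
    (2,2) via y @ 3.1000  # hit
  → r_3 = 3.1000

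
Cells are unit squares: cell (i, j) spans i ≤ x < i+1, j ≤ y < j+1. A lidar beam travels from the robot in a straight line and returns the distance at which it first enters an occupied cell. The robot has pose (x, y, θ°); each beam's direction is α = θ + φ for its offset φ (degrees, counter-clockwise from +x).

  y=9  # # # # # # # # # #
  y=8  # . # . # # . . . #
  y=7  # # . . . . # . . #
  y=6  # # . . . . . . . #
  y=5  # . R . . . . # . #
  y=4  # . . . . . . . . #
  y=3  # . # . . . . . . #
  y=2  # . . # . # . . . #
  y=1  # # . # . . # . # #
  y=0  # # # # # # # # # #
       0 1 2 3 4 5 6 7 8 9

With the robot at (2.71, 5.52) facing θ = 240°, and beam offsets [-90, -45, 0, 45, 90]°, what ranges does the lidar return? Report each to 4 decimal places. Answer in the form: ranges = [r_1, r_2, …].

beam 1: φ=-90°, α=150°
  cosα=-0.8660 sinα=0.5000 | (2,5) | tMaxX 0.8198 tMaxY 0.9600 | tΔX 1.1547 tΔY 2.0000
    t=0.8198 [x] (1,5)
    t=0.9600 [y] (1,6) — stop
  → r_1 = 0.9600
beam 2: φ=-45°, α=195°
  cosα=-0.9659 sinα=-0.2588 | (2,5) | tMaxX 0.7350 tMaxY 2.0091 | tΔX 1.0353 tΔY 3.8637
    t=0.7350 [x] (1,5)
    t=1.7703 [x] (0,5) — stop
  → r_2 = 1.7703
beam 3: φ=0°, α=240°
  cosα=-0.5000 sinα=-0.8660 | (2,5) | tMaxX 1.4200 tMaxY 0.6004 | tΔX 2.0000 tΔY 1.1547
    t=0.6004 [y] (2,4)
    t=1.4200 [x] (1,4)
    t=1.7551 [y] (1,3)
    t=2.9098 [y] (1,2)
    t=3.4200 [x] (0,2) — stop
  → r_3 = 3.4200
beam 4: φ=45°, α=285°
  cosα=0.2588 sinα=-0.9659 | (2,5) | tMaxX 1.1205 tMaxY 0.5383 | tΔX 3.8637 tΔY 1.0353
    t=0.5383 [y] (2,4)
    t=1.1205 [x] (3,4)
    t=1.5736 [y] (3,3)
    t=2.6089 [y] (3,2) — stop
  → r_4 = 2.6089
beam 5: φ=90°, α=330°
  cosα=0.8660 sinα=-0.5000 | (2,5) | tMaxX 0.3349 tMaxY 1.0400 | tΔX 1.1547 tΔY 2.0000
    t=0.3349 [x] (3,5)
    t=1.0400 [y] (3,4)
    t=1.4896 [x] (4,4)
    t=2.6443 [x] (5,4)
    t=3.0400 [y] (5,3)
    t=3.7990 [x] (6,3)
    t=4.9537 [x] (7,3)
    t=5.0400 [y] (7,2)
    t=6.1084 [x] (8,2)
    t=7.0400 [y] (8,1) — stop
  → r_5 = 7.0400

ranges = [0.9600, 1.7703, 3.4200, 2.6089, 7.0400]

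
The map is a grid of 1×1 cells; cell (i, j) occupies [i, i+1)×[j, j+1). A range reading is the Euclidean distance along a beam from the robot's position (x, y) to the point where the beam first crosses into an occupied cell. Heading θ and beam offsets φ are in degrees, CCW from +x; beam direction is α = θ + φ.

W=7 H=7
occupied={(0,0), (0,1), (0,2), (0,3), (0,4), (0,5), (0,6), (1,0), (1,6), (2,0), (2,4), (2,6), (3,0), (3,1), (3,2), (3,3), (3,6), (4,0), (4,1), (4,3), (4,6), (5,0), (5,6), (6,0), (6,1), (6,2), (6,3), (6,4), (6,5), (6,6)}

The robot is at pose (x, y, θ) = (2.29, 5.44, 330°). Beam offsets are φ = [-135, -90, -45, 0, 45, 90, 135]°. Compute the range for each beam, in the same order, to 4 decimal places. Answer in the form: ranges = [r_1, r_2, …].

ranges = [1.3355, 0.5081, 0.4555, 2.8800, 2.1637, 0.6466, 0.5798]

beam 1: φ=-135°, α=195°
  dir = (cos 195°, sin 195°) = (-0.9659, -0.2588); from cell (2,5)
  next x-line at t=0.3002, next y-line at t=1.7000; Δt_x=1.0353, Δt_y=3.8637
    x: enter (1,5) at t=0.3002
    x: enter (0,5) at t=1.3355 ← occupied
  → r_1 = 1.3355
beam 2: φ=-90°, α=240°
  dir = (cos 240°, sin 240°) = (-0.5000, -0.8660); from cell (2,5)
  next x-line at t=0.5800, next y-line at t=0.5081; Δt_x=2.0000, Δt_y=1.1547
    y: enter (2,4) at t=0.5081 ← occupied
  → r_2 = 0.5081
beam 3: φ=-45°, α=285°
  dir = (cos 285°, sin 285°) = (0.2588, -0.9659); from cell (2,5)
  next x-line at t=2.7432, next y-line at t=0.4555; Δt_x=3.8637, Δt_y=1.0353
    y: enter (2,4) at t=0.4555 ← occupied
  → r_3 = 0.4555
beam 4: φ=0°, α=330°
  dir = (cos 330°, sin 330°) = (0.8660, -0.5000); from cell (2,5)
  next x-line at t=0.8198, next y-line at t=0.8800; Δt_x=1.1547, Δt_y=2.0000
    x: enter (3,5) at t=0.8198
    y: enter (3,4) at t=0.8800
    x: enter (4,4) at t=1.9745
    y: enter (4,3) at t=2.8800 ← occupied
  → r_4 = 2.8800
beam 5: φ=45°, α=15°
  dir = (cos 15°, sin 15°) = (0.9659, 0.2588); from cell (2,5)
  next x-line at t=0.7350, next y-line at t=2.1637; Δt_x=1.0353, Δt_y=3.8637
    x: enter (3,5) at t=0.7350
    x: enter (4,5) at t=1.7703
    y: enter (4,6) at t=2.1637 ← occupied
  → r_5 = 2.1637
beam 6: φ=90°, α=60°
  dir = (cos 60°, sin 60°) = (0.5000, 0.8660); from cell (2,5)
  next x-line at t=1.4200, next y-line at t=0.6466; Δt_x=2.0000, Δt_y=1.1547
    y: enter (2,6) at t=0.6466 ← occupied
  → r_6 = 0.6466
beam 7: φ=135°, α=105°
  dir = (cos 105°, sin 105°) = (-0.2588, 0.9659); from cell (2,5)
  next x-line at t=1.1205, next y-line at t=0.5798; Δt_x=3.8637, Δt_y=1.0353
    y: enter (2,6) at t=0.5798 ← occupied
  → r_7 = 0.5798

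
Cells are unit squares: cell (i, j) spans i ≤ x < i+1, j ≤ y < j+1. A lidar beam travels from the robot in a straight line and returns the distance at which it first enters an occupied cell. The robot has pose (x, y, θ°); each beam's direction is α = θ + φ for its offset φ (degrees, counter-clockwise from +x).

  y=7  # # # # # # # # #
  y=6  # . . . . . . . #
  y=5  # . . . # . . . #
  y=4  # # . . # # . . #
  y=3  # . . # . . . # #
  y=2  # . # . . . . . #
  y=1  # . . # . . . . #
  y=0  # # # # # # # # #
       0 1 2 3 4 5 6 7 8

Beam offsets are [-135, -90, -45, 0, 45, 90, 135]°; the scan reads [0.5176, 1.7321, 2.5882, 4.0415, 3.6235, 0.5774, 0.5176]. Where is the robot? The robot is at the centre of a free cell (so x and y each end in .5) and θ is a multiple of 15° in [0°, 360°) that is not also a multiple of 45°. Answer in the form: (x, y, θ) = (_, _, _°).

(x, y, θ) = (4.5, 3.5, 330°)

Candidates: 34 free-cell centres × 16 headings = 544 poses. Raycast each; keep the one whose scan matches to 4 dp.
  (4.5, 6.5, 285°): beam 1 = 1.0000 ≠ 0.5176 ✗
  (2.5, 1.5, 105°): beam 1 = 0.5774 ≠ 0.5176 ✗
  (6.5, 4.5, 240°): beam 1 = 2.5882 ≠ 0.5176 ✗
  (4.5, 6.5, 300°): beam 1 = 1.9319 ≠ 0.5176 ✗
  …
  (4.5, 3.5, 330°): r_1=0.5176, r_2=1.7321, r_3=2.5882, r_4=4.0415, r_5=3.6235, r_6=0.5774, r_7=0.5176 — all match ✓
Unique over the lattice → pose = (4.5, 3.5, 330°).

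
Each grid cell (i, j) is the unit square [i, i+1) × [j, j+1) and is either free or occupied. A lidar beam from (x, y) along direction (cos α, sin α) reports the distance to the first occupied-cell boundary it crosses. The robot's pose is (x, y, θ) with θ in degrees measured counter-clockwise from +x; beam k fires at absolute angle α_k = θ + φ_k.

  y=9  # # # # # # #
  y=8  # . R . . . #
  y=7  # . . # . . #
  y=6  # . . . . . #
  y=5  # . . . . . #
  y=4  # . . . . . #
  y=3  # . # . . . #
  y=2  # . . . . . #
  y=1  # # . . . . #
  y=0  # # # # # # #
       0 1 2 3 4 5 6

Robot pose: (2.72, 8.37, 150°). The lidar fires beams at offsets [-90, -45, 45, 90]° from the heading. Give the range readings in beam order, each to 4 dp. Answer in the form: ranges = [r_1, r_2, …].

beam 1: φ=-90°, α=60°
  direction (0.5000, 0.8660); cell (2,8); t to first gridline: x 0.5600, y 0.7275 (then +2.0000 / +1.1547)
    (3,8) via x @ 0.5600
    (3,9) via y @ 0.7275  # hit
  → r_1 = 0.7275
beam 2: φ=-45°, α=105°
  direction (-0.2588, 0.9659); cell (2,8); t to first gridline: x 2.7819, y 0.6522 (then +3.8637 / +1.0353)
    (2,9) via y @ 0.6522  # hit
  → r_2 = 0.6522
beam 3: φ=45°, α=195°
  direction (-0.9659, -0.2588); cell (2,8); t to first gridline: x 0.7454, y 1.4296 (then +1.0353 / +3.8637)
    (1,8) via x @ 0.7454
    (1,7) via y @ 1.4296
    (0,7) via x @ 1.7807  # hit
  → r_3 = 1.7807
beam 4: φ=90°, α=240°
  direction (-0.5000, -0.8660); cell (2,8); t to first gridline: x 1.4400, y 0.4272 (then +2.0000 / +1.1547)
    (2,7) via y @ 0.4272
    (1,7) via x @ 1.4400
    (1,6) via y @ 1.5819
    (1,5) via y @ 2.7366
    (0,5) via x @ 3.4400  # hit
  → r_4 = 3.4400

ranges = [0.7275, 0.6522, 1.7807, 3.4400]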